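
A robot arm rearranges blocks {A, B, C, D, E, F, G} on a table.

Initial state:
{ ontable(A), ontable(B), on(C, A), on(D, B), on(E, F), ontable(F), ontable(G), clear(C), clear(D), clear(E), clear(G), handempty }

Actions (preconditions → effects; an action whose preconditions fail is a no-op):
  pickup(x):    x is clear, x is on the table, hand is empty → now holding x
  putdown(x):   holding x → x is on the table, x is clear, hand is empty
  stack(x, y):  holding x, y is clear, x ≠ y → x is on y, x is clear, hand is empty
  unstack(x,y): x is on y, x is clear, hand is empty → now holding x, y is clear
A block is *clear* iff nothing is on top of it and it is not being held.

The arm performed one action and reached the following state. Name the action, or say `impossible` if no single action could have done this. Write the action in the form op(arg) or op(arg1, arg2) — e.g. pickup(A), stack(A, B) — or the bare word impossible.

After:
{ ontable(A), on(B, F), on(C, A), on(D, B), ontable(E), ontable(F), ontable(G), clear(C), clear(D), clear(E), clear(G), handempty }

impossible

target: towers=[A/C; E; F/B/D; G] holding=-
         pickup(G) → towers=[A/C; B/D; F/E] holding=G
     unstack(D, B) → towers=[A/C; B; F/E; G] holding=D
     unstack(E, F) → towers=[A/C; B/D; F; G] holding=E
     unstack(C, A) → towers=[A; B/D; F/E; G] holding=C
none of the 4 applicable actions match → impossible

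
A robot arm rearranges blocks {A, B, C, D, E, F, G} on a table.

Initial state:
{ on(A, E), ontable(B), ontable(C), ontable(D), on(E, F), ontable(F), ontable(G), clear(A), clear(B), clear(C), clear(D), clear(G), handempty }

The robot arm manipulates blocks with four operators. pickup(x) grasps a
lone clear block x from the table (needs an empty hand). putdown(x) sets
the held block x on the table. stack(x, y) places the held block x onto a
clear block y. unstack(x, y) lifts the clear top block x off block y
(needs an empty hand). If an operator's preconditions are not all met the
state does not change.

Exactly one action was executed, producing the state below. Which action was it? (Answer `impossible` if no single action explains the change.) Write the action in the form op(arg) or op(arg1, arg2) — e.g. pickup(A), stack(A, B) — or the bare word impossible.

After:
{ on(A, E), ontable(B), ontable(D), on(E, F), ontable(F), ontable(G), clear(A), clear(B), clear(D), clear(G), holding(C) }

pickup(C)

target: towers=[B; D; F/E/A; G] holding=C
         pickup(B) → towers=[C; D; F/E/A; G] holding=B
         pickup(G) → towers=[B; C; D; F/E/A] holding=G
         pickup(D) → towers=[B; C; F/E/A; G] holding=D
     unstack(A, E) → towers=[B; C; D; F/E; G] holding=A
         pickup(C) → towers=[B; D; F/E/A; G] holding=C  ← match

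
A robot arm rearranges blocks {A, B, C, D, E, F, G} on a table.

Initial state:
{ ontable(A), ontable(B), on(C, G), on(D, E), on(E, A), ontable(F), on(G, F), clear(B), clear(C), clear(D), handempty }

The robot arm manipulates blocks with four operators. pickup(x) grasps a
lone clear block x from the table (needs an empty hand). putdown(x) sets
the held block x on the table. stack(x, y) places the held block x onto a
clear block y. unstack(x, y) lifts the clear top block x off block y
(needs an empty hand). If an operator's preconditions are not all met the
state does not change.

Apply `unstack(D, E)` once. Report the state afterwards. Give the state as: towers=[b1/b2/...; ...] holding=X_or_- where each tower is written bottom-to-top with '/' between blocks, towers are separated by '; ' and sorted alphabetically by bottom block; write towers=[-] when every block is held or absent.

towers=[A/E; B; F/G/C] holding=D

before: towers=[A/E/D; B; F/G/C] holding=-
pre[unstack(D, E)]: on(D,E) ok, clear(D) ok, handempty ok
all met → apply unstack(D, E)
after:  towers=[A/E; B; F/G/C] holding=D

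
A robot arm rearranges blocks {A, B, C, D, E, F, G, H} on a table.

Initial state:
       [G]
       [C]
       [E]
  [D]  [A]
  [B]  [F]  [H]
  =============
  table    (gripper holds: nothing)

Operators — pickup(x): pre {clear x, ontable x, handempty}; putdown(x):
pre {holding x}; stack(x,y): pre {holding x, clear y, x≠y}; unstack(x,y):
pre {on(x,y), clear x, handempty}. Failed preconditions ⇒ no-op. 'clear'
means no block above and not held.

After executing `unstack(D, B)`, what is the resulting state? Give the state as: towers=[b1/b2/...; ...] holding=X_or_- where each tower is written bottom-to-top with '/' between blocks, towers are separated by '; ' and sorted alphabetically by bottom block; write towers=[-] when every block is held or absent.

before: towers=[B/D; F/A/E/C/G; H] holding=-
pre[unstack(D, B)]: on(D,B) ✓, clear(D) ✓, handempty ✓
all met → apply unstack(D, B)
after:  towers=[B; F/A/E/C/G; H] holding=D

towers=[B; F/A/E/C/G; H] holding=D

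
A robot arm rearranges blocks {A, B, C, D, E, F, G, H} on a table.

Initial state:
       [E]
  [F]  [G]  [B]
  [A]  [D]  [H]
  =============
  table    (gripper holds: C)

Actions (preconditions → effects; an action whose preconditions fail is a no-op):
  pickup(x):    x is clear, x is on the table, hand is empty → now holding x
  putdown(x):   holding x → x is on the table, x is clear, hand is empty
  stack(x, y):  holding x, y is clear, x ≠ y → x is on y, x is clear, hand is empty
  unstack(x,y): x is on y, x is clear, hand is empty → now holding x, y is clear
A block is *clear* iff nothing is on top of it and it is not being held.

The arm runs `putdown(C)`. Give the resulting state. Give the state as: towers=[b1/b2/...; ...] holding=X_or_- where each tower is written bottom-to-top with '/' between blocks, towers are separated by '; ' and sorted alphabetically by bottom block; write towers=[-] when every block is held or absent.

before: towers=[A/F; D/G/E; H/B] holding=C
pre[putdown(C)]: holding(C) ✓
all met → apply putdown(C)
after:  towers=[A/F; C; D/G/E; H/B] holding=-

towers=[A/F; C; D/G/E; H/B] holding=-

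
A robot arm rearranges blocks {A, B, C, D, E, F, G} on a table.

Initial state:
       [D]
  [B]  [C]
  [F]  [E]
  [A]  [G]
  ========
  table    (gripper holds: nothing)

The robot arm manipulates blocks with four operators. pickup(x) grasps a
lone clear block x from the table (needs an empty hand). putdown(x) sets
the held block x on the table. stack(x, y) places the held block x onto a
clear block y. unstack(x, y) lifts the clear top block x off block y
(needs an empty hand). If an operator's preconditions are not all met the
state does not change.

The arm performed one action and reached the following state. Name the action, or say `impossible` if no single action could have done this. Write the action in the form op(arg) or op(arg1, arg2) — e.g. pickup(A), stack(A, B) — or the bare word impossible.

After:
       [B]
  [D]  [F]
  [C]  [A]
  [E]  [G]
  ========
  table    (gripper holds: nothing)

impossible

target: towers=[E/C/D; G/A/F/B] holding=-
     unstack(B, F) → towers=[A/F; G/E/C/D] holding=B
     unstack(D, C) → towers=[A/F/B; G/E/C] holding=D
none of the 2 applicable actions match → impossible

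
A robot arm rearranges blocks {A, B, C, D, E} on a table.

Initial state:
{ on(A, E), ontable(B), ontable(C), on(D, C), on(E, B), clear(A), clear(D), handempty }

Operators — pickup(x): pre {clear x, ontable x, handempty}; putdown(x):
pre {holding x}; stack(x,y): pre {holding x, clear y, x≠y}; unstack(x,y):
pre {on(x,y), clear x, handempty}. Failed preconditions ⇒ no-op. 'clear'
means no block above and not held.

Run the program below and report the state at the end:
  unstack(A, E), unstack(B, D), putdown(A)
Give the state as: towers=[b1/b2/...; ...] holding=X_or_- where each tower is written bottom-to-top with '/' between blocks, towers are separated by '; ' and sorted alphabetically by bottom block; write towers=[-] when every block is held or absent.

towers=[A; B/E; C/D] holding=-

step 1 (unstack(A, E)): towers=[B/E; C/D] holding=A
step 2 (unstack(B, D)) [no-op]: towers=[B/E; C/D] holding=A
step 3 (putdown(A)): towers=[A; B/E; C/D] holding=-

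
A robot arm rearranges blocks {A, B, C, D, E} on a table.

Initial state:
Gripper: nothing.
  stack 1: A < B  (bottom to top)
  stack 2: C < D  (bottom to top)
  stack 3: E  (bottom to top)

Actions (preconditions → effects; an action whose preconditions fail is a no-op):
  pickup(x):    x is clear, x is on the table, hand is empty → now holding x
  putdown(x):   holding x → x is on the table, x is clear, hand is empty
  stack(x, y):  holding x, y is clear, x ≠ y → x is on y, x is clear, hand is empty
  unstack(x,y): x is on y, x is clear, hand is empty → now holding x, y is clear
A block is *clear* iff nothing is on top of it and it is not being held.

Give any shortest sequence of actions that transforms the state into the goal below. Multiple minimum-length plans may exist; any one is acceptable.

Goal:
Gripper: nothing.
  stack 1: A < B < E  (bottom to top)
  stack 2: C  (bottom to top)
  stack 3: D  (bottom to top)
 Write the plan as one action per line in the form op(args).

step 1 (unstack(D, C)): towers=[A/B; C; E] holding=D
step 2 (putdown(D)): towers=[A/B; C; D; E] holding=-
step 3 (pickup(E)): towers=[A/B; C; D] holding=E
step 4 (stack(E, B)): towers=[A/B/E; C; D] holding=-
goal check: towers=[A/B/E; C; D] holding=- — reached (length 4, optimal by BFS)

unstack(D, C)
putdown(D)
pickup(E)
stack(E, B)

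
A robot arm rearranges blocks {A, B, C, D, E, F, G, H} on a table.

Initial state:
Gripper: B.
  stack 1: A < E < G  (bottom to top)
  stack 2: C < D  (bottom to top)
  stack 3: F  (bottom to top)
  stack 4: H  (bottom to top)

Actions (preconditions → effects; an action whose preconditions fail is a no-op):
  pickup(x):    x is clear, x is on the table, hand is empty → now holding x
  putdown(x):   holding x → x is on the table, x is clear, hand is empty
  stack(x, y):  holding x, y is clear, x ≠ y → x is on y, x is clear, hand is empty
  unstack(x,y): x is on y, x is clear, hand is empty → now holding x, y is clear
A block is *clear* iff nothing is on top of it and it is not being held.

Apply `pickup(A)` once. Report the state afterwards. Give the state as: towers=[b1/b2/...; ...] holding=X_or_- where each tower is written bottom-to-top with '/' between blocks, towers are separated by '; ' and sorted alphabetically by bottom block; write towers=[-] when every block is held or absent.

before: towers=[A/E/G; C/D; F; H] holding=B
pre[pickup(A)]: clear(A) no, ontable(A) yes, handempty no
clear(A), handempty unmet → pickup(A) is a no-op
after:  towers=[A/E/G; C/D; F; H] holding=B

towers=[A/E/G; C/D; F; H] holding=B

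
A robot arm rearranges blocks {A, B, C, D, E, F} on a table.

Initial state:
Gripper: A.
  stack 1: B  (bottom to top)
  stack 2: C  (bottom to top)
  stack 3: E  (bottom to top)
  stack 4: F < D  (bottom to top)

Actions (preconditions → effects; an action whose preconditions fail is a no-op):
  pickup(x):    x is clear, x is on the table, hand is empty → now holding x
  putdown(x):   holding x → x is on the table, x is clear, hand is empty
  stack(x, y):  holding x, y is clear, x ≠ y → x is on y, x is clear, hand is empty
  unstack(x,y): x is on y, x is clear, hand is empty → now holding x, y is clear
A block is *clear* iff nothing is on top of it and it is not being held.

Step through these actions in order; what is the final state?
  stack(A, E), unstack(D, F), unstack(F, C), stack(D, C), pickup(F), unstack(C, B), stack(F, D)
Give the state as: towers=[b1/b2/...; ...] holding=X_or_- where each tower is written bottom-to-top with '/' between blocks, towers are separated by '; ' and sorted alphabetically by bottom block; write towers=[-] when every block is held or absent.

towers=[B; C/D/F; E/A] holding=-

step 1 (stack(A, E)): towers=[B; C; E/A; F/D] holding=-
step 2 (unstack(D, F)): towers=[B; C; E/A; F] holding=D
step 3 (unstack(F, C)) [no-op]: towers=[B; C; E/A; F] holding=D
step 4 (stack(D, C)): towers=[B; C/D; E/A; F] holding=-
step 5 (pickup(F)): towers=[B; C/D; E/A] holding=F
step 6 (unstack(C, B)) [no-op]: towers=[B; C/D; E/A] holding=F
step 7 (stack(F, D)): towers=[B; C/D/F; E/A] holding=-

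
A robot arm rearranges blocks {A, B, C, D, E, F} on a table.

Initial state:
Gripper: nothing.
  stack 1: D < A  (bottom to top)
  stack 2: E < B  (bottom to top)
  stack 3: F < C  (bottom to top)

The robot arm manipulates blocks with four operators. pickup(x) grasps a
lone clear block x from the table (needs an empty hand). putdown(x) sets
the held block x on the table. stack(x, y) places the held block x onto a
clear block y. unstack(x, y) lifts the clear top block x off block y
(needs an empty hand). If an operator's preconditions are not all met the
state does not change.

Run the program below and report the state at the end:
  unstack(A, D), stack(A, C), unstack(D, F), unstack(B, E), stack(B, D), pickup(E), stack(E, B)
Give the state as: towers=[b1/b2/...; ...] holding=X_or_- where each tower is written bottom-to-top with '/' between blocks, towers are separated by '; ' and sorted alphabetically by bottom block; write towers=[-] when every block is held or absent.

step 1 (unstack(A, D)): towers=[D; E/B; F/C] holding=A
step 2 (stack(A, C)): towers=[D; E/B; F/C/A] holding=-
step 3 (unstack(D, F)) [no-op]: towers=[D; E/B; F/C/A] holding=-
step 4 (unstack(B, E)): towers=[D; E; F/C/A] holding=B
step 5 (stack(B, D)): towers=[D/B; E; F/C/A] holding=-
step 6 (pickup(E)): towers=[D/B; F/C/A] holding=E
step 7 (stack(E, B)): towers=[D/B/E; F/C/A] holding=-

towers=[D/B/E; F/C/A] holding=-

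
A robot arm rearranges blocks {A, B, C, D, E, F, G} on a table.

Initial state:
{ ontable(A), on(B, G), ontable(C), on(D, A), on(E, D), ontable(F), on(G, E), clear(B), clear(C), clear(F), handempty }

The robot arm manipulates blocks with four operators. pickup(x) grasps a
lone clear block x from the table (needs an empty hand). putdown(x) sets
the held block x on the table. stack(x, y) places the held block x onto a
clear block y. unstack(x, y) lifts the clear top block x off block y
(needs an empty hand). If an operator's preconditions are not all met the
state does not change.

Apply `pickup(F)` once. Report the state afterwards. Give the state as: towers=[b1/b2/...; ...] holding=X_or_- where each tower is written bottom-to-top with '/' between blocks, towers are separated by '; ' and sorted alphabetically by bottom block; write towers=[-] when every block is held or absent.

towers=[A/D/E/G/B; C] holding=F

before: towers=[A/D/E/G/B; C; F] holding=-
pre[pickup(F)]: clear(F) yes, ontable(F) yes, handempty yes
all met → apply pickup(F)
after:  towers=[A/D/E/G/B; C] holding=F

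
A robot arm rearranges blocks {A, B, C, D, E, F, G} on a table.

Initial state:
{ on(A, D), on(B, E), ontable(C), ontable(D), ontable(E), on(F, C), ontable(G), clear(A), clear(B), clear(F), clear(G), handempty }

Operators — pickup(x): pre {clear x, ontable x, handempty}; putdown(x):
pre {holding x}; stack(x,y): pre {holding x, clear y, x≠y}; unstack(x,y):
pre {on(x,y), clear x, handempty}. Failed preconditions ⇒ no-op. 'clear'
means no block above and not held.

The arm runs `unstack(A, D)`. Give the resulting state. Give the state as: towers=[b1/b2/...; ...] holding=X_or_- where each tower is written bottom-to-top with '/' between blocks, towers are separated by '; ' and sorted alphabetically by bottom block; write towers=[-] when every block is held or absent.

towers=[C/F; D; E/B; G] holding=A

before: towers=[C/F; D/A; E/B; G] holding=-
pre[unstack(A, D)]: on(A,D) ✓, clear(A) ✓, handempty ✓
all met → apply unstack(A, D)
after:  towers=[C/F; D; E/B; G] holding=A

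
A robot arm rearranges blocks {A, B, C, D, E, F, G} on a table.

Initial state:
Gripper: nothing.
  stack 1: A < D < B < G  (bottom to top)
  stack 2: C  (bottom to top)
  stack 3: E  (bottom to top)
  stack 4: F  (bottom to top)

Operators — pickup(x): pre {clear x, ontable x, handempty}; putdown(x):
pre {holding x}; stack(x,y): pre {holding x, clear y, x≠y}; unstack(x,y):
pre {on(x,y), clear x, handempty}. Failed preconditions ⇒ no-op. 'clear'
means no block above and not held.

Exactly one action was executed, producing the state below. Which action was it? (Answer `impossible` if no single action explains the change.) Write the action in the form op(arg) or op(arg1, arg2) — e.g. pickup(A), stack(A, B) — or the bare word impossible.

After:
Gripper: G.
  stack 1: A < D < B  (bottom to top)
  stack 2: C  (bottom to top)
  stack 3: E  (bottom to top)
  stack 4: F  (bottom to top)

target: towers=[A/D/B; C; E; F] holding=G
         pickup(F) → towers=[A/D/B/G; C; E] holding=F
     unstack(G, B) → towers=[A/D/B; C; E; F] holding=G  ← match
         pickup(E) → towers=[A/D/B/G; C; F] holding=E
         pickup(C) → towers=[A/D/B/G; E; F] holding=C

unstack(G, B)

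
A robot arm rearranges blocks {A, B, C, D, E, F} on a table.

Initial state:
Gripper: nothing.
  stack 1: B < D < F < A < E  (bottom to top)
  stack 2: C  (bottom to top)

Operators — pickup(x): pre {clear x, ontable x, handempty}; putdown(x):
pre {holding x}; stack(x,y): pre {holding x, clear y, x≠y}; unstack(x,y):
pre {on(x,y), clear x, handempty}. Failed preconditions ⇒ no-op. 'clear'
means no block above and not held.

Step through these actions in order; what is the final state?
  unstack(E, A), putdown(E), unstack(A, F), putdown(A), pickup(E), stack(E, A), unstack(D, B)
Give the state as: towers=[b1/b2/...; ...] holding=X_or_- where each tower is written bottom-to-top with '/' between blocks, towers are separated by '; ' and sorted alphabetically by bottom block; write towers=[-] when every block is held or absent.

step 1 (unstack(E, A)): towers=[B/D/F/A; C] holding=E
step 2 (putdown(E)): towers=[B/D/F/A; C; E] holding=-
step 3 (unstack(A, F)): towers=[B/D/F; C; E] holding=A
step 4 (putdown(A)): towers=[A; B/D/F; C; E] holding=-
step 5 (pickup(E)): towers=[A; B/D/F; C] holding=E
step 6 (stack(E, A)): towers=[A/E; B/D/F; C] holding=-
step 7 (unstack(D, B)) [no-op]: towers=[A/E; B/D/F; C] holding=-

towers=[A/E; B/D/F; C] holding=-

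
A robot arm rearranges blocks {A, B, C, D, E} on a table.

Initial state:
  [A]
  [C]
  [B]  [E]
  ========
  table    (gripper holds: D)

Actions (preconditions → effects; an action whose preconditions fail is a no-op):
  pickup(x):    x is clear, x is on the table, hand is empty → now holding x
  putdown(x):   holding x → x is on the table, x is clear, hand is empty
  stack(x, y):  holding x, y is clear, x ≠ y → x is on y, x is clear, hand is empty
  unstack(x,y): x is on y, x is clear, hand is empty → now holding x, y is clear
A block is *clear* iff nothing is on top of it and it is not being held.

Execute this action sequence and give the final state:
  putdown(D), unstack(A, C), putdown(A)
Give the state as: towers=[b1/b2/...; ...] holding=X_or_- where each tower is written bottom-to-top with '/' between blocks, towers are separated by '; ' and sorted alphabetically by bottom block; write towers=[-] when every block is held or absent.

step 1 (putdown(D)): towers=[B/C/A; D; E] holding=-
step 2 (unstack(A, C)): towers=[B/C; D; E] holding=A
step 3 (putdown(A)): towers=[A; B/C; D; E] holding=-

towers=[A; B/C; D; E] holding=-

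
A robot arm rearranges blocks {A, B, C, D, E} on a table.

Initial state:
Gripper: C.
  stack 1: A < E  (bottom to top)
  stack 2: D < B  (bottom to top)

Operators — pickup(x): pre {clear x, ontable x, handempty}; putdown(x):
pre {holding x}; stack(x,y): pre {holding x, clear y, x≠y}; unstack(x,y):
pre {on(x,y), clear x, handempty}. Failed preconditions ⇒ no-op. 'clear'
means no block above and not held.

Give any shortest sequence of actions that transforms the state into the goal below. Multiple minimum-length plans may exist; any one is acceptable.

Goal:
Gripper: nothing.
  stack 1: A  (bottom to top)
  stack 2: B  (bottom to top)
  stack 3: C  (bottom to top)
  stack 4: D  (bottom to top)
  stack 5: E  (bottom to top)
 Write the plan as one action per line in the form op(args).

putdown(C)
unstack(B, D)
putdown(B)
unstack(E, A)
putdown(E)

step 1 (putdown(C)): towers=[A/E; C; D/B] holding=-
step 2 (unstack(B, D)): towers=[A/E; C; D] holding=B
step 3 (putdown(B)): towers=[A/E; B; C; D] holding=-
step 4 (unstack(E, A)): towers=[A; B; C; D] holding=E
step 5 (putdown(E)): towers=[A; B; C; D; E] holding=-
goal check: towers=[A; B; C; D; E] holding=- — reached (length 5, optimal by BFS)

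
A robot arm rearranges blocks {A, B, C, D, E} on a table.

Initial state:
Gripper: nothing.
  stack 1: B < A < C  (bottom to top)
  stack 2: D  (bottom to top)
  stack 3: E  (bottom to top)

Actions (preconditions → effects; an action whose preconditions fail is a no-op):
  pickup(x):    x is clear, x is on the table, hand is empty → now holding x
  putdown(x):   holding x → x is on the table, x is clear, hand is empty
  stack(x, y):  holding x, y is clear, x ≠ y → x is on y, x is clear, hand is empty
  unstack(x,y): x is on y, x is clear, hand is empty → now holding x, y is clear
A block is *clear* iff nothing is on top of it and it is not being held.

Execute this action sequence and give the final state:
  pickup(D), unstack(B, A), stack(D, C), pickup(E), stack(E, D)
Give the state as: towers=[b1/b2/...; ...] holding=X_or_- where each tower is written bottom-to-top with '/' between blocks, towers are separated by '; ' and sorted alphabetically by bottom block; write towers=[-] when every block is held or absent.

step 1 (pickup(D)): towers=[B/A/C; E] holding=D
step 2 (unstack(B, A)) [no-op]: towers=[B/A/C; E] holding=D
step 3 (stack(D, C)): towers=[B/A/C/D; E] holding=-
step 4 (pickup(E)): towers=[B/A/C/D] holding=E
step 5 (stack(E, D)): towers=[B/A/C/D/E] holding=-

towers=[B/A/C/D/E] holding=-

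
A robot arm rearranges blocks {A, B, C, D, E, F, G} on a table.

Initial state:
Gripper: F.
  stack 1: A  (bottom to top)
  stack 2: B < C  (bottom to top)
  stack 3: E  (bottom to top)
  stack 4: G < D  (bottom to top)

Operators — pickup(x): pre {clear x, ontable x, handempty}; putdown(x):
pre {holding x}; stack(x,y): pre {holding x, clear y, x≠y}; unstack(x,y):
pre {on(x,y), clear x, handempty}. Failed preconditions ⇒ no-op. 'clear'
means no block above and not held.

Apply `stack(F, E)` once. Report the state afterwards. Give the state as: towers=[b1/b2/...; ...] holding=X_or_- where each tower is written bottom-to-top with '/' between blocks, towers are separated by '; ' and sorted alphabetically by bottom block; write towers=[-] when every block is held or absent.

before: towers=[A; B/C; E; G/D] holding=F
pre[stack(F, E)]: holding(F) ok, clear(E) ok, F≠E ok
all met → apply stack(F, E)
after:  towers=[A; B/C; E/F; G/D] holding=-

towers=[A; B/C; E/F; G/D] holding=-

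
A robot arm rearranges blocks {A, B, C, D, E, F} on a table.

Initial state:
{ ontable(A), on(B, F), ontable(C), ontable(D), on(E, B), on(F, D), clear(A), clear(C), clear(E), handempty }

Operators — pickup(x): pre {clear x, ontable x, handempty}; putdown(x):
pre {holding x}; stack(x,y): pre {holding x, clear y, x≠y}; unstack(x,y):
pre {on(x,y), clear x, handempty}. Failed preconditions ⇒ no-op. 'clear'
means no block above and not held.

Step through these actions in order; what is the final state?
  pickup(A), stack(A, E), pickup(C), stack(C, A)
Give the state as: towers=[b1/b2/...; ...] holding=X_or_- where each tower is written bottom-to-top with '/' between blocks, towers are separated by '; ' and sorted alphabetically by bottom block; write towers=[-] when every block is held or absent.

step 1 (pickup(A)): towers=[C; D/F/B/E] holding=A
step 2 (stack(A, E)): towers=[C; D/F/B/E/A] holding=-
step 3 (pickup(C)): towers=[D/F/B/E/A] holding=C
step 4 (stack(C, A)): towers=[D/F/B/E/A/C] holding=-

towers=[D/F/B/E/A/C] holding=-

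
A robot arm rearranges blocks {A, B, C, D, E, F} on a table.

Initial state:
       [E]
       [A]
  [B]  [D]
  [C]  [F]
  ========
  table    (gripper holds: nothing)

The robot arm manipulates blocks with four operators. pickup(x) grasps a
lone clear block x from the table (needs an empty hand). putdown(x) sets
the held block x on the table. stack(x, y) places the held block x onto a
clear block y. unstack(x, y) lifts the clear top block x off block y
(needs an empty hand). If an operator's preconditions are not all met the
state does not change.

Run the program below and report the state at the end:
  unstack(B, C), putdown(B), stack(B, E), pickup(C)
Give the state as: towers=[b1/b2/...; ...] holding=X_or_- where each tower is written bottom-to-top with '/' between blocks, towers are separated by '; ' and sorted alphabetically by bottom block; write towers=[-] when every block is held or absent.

towers=[B; F/D/A/E] holding=C

step 1 (unstack(B, C)): towers=[C; F/D/A/E] holding=B
step 2 (putdown(B)): towers=[B; C; F/D/A/E] holding=-
step 3 (stack(B, E)) [no-op]: towers=[B; C; F/D/A/E] holding=-
step 4 (pickup(C)): towers=[B; F/D/A/E] holding=C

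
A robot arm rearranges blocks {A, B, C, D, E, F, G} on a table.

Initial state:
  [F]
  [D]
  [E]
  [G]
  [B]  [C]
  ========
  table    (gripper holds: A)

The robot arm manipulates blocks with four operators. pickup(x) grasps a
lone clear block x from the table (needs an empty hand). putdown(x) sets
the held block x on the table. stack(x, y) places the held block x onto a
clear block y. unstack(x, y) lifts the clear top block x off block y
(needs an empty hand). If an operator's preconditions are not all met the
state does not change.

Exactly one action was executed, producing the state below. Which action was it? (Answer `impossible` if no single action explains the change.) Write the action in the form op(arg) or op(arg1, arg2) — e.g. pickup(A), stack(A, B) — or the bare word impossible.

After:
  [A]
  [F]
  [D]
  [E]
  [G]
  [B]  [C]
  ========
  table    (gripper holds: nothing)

stack(A, F)

target: towers=[B/G/E/D/F/A; C] holding=-
        putdown(A) → towers=[A; B/G/E/D/F; C] holding=-
       stack(A, F) → towers=[B/G/E/D/F/A; C] holding=-  ← match
       stack(A, C) → towers=[B/G/E/D/F; C/A] holding=-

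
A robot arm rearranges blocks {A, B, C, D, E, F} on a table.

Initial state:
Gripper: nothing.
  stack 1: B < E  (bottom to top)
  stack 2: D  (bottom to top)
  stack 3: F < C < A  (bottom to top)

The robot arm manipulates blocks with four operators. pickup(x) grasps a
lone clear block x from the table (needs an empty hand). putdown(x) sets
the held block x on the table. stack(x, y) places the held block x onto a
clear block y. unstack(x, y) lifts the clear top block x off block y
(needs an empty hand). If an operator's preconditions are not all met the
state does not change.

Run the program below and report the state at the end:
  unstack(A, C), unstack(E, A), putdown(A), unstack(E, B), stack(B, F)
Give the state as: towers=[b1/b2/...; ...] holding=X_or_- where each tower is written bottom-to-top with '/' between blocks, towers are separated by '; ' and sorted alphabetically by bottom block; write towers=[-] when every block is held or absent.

step 1 (unstack(A, C)): towers=[B/E; D; F/C] holding=A
step 2 (unstack(E, A)) [no-op]: towers=[B/E; D; F/C] holding=A
step 3 (putdown(A)): towers=[A; B/E; D; F/C] holding=-
step 4 (unstack(E, B)): towers=[A; B; D; F/C] holding=E
step 5 (stack(B, F)) [no-op]: towers=[A; B; D; F/C] holding=E

towers=[A; B; D; F/C] holding=E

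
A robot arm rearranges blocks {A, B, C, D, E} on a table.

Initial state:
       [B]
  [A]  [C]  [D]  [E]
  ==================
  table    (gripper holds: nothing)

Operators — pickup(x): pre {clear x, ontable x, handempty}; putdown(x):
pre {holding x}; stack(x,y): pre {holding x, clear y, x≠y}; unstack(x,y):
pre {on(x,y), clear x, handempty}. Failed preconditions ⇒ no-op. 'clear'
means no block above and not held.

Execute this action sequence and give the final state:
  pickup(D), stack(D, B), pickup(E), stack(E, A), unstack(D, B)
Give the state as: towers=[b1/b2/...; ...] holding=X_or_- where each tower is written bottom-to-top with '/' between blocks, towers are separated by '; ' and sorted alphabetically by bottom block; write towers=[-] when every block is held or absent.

step 1 (pickup(D)): towers=[A; C/B; E] holding=D
step 2 (stack(D, B)): towers=[A; C/B/D; E] holding=-
step 3 (pickup(E)): towers=[A; C/B/D] holding=E
step 4 (stack(E, A)): towers=[A/E; C/B/D] holding=-
step 5 (unstack(D, B)): towers=[A/E; C/B] holding=D

towers=[A/E; C/B] holding=D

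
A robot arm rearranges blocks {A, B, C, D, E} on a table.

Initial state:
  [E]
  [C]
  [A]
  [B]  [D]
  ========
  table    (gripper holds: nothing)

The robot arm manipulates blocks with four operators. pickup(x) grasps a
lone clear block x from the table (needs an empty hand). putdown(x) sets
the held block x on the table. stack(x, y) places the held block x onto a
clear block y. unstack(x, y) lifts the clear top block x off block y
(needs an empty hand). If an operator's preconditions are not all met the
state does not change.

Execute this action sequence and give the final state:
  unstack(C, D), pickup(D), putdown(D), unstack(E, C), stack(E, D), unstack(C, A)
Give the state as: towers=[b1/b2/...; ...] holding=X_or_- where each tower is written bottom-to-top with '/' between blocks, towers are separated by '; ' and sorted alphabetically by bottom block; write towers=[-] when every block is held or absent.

step 1 (unstack(C, D)) [no-op]: towers=[B/A/C/E; D] holding=-
step 2 (pickup(D)): towers=[B/A/C/E] holding=D
step 3 (putdown(D)): towers=[B/A/C/E; D] holding=-
step 4 (unstack(E, C)): towers=[B/A/C; D] holding=E
step 5 (stack(E, D)): towers=[B/A/C; D/E] holding=-
step 6 (unstack(C, A)): towers=[B/A; D/E] holding=C

towers=[B/A; D/E] holding=C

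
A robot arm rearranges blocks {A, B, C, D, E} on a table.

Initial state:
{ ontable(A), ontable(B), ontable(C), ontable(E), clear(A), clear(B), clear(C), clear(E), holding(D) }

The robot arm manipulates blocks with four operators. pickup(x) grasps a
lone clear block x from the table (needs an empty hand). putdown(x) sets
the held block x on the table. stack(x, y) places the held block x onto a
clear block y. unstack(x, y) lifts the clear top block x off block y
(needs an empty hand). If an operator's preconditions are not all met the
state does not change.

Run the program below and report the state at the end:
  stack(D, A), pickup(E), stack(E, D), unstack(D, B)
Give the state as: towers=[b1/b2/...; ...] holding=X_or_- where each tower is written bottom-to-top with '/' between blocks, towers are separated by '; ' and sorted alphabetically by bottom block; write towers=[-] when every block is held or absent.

towers=[A/D/E; B; C] holding=-

step 1 (stack(D, A)): towers=[A/D; B; C; E] holding=-
step 2 (pickup(E)): towers=[A/D; B; C] holding=E
step 3 (stack(E, D)): towers=[A/D/E; B; C] holding=-
step 4 (unstack(D, B)) [no-op]: towers=[A/D/E; B; C] holding=-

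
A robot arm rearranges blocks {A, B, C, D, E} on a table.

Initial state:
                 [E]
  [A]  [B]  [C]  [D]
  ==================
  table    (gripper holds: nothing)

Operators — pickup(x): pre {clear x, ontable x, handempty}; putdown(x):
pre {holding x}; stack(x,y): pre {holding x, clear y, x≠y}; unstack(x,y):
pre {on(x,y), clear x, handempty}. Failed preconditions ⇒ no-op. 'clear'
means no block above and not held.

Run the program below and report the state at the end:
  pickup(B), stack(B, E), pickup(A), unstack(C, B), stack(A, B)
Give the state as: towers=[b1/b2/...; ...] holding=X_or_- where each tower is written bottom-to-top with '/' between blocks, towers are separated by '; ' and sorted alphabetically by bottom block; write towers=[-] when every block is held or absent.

step 1 (pickup(B)): towers=[A; C; D/E] holding=B
step 2 (stack(B, E)): towers=[A; C; D/E/B] holding=-
step 3 (pickup(A)): towers=[C; D/E/B] holding=A
step 4 (unstack(C, B)) [no-op]: towers=[C; D/E/B] holding=A
step 5 (stack(A, B)): towers=[C; D/E/B/A] holding=-

towers=[C; D/E/B/A] holding=-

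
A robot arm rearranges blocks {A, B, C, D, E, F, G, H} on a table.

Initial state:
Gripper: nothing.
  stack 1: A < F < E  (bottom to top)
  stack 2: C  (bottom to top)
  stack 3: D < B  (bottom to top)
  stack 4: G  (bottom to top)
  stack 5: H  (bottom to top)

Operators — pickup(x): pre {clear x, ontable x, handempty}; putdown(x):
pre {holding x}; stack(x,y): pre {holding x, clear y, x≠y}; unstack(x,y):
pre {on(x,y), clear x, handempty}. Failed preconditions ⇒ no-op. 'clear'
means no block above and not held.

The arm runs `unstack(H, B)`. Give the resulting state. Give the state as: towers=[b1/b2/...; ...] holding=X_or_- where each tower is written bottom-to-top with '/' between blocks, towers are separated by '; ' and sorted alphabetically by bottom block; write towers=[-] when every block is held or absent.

before: towers=[A/F/E; C; D/B; G; H] holding=-
pre[unstack(H, B)]: on(H,B) ✗, clear(H) ✓, handempty ✓
on(H,B) unmet → unstack(H, B) is a no-op
after:  towers=[A/F/E; C; D/B; G; H] holding=-

towers=[A/F/E; C; D/B; G; H] holding=-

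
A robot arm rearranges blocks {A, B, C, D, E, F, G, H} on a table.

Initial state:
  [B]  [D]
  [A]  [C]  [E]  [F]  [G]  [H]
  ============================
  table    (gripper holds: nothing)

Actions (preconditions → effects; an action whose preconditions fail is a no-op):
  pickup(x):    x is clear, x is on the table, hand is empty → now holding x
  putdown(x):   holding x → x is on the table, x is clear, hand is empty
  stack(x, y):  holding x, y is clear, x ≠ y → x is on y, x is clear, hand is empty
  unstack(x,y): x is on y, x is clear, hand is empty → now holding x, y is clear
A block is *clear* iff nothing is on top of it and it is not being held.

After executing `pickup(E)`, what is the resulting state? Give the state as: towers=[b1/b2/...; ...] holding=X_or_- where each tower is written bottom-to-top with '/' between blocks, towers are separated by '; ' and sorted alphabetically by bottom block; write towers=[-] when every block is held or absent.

towers=[A/B; C/D; F; G; H] holding=E

before: towers=[A/B; C/D; E; F; G; H] holding=-
pre[pickup(E)]: clear(E) ok, ontable(E) ok, handempty ok
all met → apply pickup(E)
after:  towers=[A/B; C/D; F; G; H] holding=E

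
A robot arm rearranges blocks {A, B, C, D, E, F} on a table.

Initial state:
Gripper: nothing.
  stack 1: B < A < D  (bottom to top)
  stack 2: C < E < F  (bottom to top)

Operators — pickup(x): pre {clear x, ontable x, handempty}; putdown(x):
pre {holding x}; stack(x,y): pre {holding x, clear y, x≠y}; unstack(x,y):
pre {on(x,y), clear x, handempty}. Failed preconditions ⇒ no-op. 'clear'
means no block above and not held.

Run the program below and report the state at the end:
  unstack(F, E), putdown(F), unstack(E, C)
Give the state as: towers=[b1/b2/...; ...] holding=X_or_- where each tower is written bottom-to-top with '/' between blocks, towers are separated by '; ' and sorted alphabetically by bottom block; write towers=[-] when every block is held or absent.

towers=[B/A/D; C; F] holding=E

step 1 (unstack(F, E)): towers=[B/A/D; C/E] holding=F
step 2 (putdown(F)): towers=[B/A/D; C/E; F] holding=-
step 3 (unstack(E, C)): towers=[B/A/D; C; F] holding=E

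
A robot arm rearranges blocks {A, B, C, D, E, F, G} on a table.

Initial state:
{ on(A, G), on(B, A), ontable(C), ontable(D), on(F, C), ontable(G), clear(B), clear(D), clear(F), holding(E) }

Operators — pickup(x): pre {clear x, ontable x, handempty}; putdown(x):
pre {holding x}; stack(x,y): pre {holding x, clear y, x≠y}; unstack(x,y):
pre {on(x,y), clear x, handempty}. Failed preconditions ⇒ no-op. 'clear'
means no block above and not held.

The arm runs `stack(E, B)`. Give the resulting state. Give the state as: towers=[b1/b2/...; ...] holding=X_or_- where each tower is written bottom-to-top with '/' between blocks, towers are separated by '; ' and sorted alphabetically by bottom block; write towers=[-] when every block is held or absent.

towers=[C/F; D; G/A/B/E] holding=-

before: towers=[C/F; D; G/A/B] holding=E
pre[stack(E, B)]: holding(E) ✓, clear(B) ✓, E≠B ✓
all met → apply stack(E, B)
after:  towers=[C/F; D; G/A/B/E] holding=-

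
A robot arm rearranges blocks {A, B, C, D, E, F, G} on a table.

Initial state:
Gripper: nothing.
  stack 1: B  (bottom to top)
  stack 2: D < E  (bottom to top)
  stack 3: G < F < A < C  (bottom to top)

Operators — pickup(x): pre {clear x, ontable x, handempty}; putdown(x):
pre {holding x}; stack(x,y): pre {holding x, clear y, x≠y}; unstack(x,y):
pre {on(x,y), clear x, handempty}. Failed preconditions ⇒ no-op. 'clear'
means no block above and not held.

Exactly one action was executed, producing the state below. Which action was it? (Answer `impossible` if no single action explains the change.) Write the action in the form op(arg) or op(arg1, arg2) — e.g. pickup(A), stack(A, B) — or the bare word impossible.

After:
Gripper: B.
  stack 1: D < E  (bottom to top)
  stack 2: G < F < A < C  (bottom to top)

target: towers=[D/E; G/F/A/C] holding=B
         pickup(B) → towers=[D/E; G/F/A/C] holding=B  ← match
     unstack(E, D) → towers=[B; D; G/F/A/C] holding=E
     unstack(C, A) → towers=[B; D/E; G/F/A] holding=C

pickup(B)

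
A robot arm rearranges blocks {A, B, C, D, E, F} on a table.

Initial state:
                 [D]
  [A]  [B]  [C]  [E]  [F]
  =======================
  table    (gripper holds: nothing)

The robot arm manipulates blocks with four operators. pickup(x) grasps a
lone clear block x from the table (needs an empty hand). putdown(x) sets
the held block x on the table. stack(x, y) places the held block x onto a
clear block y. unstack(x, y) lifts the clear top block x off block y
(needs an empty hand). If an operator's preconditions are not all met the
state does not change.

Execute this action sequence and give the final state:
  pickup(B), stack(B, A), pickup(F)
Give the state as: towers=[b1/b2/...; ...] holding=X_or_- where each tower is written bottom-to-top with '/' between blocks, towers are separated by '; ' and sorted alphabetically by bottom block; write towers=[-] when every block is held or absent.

towers=[A/B; C; E/D] holding=F

step 1 (pickup(B)): towers=[A; C; E/D; F] holding=B
step 2 (stack(B, A)): towers=[A/B; C; E/D; F] holding=-
step 3 (pickup(F)): towers=[A/B; C; E/D] holding=F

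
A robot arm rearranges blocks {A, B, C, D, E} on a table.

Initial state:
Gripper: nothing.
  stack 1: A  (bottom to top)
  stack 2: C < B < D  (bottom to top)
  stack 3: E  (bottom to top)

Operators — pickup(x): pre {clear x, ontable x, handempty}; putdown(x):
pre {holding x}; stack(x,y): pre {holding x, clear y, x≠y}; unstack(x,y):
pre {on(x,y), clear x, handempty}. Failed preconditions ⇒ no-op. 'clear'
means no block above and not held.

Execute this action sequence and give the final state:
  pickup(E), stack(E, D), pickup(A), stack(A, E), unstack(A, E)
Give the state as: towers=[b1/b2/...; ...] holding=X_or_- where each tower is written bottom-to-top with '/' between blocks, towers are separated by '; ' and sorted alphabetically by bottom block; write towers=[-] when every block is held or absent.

step 1 (pickup(E)): towers=[A; C/B/D] holding=E
step 2 (stack(E, D)): towers=[A; C/B/D/E] holding=-
step 3 (pickup(A)): towers=[C/B/D/E] holding=A
step 4 (stack(A, E)): towers=[C/B/D/E/A] holding=-
step 5 (unstack(A, E)): towers=[C/B/D/E] holding=A

towers=[C/B/D/E] holding=A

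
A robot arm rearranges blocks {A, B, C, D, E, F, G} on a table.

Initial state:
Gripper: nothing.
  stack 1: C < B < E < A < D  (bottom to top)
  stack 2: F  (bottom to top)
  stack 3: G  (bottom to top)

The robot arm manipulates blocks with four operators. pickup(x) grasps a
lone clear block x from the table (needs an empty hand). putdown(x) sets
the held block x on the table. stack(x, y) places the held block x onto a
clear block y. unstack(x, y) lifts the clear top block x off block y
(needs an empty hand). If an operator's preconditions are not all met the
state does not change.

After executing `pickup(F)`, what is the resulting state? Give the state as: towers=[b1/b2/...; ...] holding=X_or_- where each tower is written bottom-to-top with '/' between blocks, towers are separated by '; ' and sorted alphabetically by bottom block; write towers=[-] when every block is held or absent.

before: towers=[C/B/E/A/D; F; G] holding=-
pre[pickup(F)]: clear(F) yes, ontable(F) yes, handempty yes
all met → apply pickup(F)
after:  towers=[C/B/E/A/D; G] holding=F

towers=[C/B/E/A/D; G] holding=F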